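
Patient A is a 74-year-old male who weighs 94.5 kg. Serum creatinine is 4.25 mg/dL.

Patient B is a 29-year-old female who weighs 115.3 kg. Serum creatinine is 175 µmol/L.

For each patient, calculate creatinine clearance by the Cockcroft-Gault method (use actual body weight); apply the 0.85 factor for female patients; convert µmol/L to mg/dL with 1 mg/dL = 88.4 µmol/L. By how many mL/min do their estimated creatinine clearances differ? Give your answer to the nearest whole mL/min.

Patient A: CrCl = (140 − 74) × 94.5 / (72 × 4.25) = 6237.0 / 306.00 ≈ 20.4 mL/min
Patient B: SCr = 175 / 88.4 = 1.98 mg/dL
Patient B: CrCl = (140 − 29) × 115.3 / (72 × 1.98) × 0.85 = 12798.3 / 142.56 × 0.85 ≈ 76.3 mL/min
|20.4 − 76.3| = 55.9 mL/min

56 mL/min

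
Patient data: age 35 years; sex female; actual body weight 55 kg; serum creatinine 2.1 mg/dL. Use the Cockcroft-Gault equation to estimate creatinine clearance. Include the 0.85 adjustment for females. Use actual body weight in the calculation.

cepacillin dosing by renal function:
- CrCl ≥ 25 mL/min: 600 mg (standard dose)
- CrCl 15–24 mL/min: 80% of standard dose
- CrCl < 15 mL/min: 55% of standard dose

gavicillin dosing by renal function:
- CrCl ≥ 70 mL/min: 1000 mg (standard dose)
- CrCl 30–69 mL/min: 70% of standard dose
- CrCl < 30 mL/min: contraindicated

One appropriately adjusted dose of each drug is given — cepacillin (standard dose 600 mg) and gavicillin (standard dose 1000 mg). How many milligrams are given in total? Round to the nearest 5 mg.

1300 mg

CrCl = (140 − 35) × 55 / (72 × 2.1) × 0.85 = 5775.0 / 151.20 × 0.85 ≈ 32.5 mL/min
CrCl ≈ 32 mL/min.
cepacillin: ≥ 25 mL/min → 100% of 600 mg = 600 mg.
gavicillin: 30–69 mL/min → 70% of 1000 mg = 700 mg.
Total = 600 + 700 = 1300 mg.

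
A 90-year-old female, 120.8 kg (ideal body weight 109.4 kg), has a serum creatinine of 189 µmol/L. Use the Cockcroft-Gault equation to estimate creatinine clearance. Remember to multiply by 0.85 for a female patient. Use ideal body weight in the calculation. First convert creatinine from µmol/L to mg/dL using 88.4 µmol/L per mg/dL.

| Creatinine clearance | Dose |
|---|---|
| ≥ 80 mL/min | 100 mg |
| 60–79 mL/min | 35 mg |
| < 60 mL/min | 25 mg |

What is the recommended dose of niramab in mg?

25 mg

SCr = 189 / 88.4 = 2.138 mg/dL
CrCl = (140 − 90) × 109.4 / (72 × 2.138) × 0.85 = 5470.0 / 153.94 × 0.85 ≈ 30.2 mL/min
CrCl ≈ 30 mL/min → bracket < 60 mL/min.
Dose for this bracket: 25 mg.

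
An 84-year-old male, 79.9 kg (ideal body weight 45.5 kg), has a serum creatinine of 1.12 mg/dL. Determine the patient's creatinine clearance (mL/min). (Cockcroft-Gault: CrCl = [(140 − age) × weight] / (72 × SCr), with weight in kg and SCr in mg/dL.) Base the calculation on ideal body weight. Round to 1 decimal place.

CrCl = (140 − 84) × 45.5 / (72 × 1.12) = 2548.0 / 80.64 ≈ 31.6 mL/min

31.6 mL/min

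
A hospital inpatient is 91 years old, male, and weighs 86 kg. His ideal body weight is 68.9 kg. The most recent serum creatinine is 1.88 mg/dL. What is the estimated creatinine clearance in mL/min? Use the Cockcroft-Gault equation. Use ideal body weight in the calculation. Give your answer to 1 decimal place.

CrCl = (140 − 91) × 68.9 / (72 × 1.88) = 3376.1 / 135.36 ≈ 24.9 mL/min

24.9 mL/min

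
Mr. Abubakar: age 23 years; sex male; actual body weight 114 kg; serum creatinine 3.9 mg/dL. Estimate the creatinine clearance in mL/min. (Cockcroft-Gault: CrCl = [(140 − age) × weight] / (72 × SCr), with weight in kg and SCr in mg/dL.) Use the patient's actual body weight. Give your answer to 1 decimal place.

CrCl = (140 − 23) × 114 / (72 × 3.9) = 13338.0 / 280.80 ≈ 47.5 mL/min

47.5 mL/min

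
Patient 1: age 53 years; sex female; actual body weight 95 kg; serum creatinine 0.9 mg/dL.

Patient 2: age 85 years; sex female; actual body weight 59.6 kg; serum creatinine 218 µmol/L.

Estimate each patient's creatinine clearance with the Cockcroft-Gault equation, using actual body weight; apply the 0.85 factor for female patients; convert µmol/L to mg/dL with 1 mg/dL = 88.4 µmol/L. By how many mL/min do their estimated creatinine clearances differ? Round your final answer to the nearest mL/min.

Patient 1: CrCl = (140 − 53) × 95 / (72 × 0.9) × 0.85 = 8265.0 / 64.80 × 0.85 ≈ 108.4 mL/min
Patient 2: SCr = 218 / 88.4 = 2.466 mg/dL
Patient 2: CrCl = (140 − 85) × 59.6 / (72 × 2.466) × 0.85 = 3278.0 / 177.55 × 0.85 ≈ 15.7 mL/min
|108.4 − 15.7| = 92.7 mL/min

93 mL/min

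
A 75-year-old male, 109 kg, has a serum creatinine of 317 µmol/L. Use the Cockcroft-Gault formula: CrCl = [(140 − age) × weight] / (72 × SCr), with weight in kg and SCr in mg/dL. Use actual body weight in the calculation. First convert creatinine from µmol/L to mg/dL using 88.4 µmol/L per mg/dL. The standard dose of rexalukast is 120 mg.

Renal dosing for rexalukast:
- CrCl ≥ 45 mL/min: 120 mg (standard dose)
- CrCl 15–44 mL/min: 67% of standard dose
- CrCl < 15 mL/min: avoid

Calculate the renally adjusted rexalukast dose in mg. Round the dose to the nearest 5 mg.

80 mg

SCr = 317 / 88.4 = 3.586 mg/dL
CrCl = (140 − 75) × 109 / (72 × 3.586) = 7085.0 / 258.19 ≈ 27.4 mL/min
CrCl ≈ 27 mL/min → bracket 15–44 mL/min.
67% of 120 mg = 80.4 mg → 80 mg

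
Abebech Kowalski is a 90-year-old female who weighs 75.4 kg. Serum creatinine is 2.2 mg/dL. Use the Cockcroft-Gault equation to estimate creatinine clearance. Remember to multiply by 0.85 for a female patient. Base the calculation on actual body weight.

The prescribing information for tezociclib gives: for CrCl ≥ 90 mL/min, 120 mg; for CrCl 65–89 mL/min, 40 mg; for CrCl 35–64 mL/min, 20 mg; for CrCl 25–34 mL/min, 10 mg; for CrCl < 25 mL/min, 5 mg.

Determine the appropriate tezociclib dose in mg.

CrCl = (140 − 90) × 75.4 / (72 × 2.2) × 0.85 = 3770.0 / 158.40 × 0.85 ≈ 20.2 mL/min
CrCl ≈ 20 mL/min → bracket < 25 mL/min.
Dose for this bracket: 5 mg.

5 mg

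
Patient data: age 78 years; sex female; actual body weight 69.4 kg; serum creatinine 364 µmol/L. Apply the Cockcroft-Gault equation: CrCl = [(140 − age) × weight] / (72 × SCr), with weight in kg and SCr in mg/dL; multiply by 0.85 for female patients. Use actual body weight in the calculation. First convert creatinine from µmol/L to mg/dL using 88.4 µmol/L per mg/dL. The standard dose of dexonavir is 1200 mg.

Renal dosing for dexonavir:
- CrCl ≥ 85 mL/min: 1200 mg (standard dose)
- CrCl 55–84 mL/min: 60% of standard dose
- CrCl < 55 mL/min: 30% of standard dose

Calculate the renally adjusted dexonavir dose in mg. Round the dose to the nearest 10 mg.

360 mg

SCr = 364 / 88.4 = 4.118 mg/dL
CrCl = (140 − 78) × 69.4 / (72 × 4.118) × 0.85 = 4302.8 / 296.50 × 0.85 ≈ 12.3 mL/min
CrCl ≈ 12 mL/min → bracket < 55 mL/min.
30% of 1200 mg = 360 mg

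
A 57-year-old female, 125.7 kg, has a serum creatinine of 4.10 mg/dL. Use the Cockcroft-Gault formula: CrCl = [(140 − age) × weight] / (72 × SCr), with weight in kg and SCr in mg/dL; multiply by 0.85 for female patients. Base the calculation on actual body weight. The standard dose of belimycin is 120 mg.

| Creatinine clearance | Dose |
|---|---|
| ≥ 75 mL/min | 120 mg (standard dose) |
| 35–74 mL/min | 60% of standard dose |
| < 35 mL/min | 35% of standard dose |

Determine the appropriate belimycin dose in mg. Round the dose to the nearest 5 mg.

CrCl = (140 − 57) × 125.7 / (72 × 4.1) × 0.85 = 10433.1 / 295.20 × 0.85 ≈ 30.0 mL/min
CrCl ≈ 30 mL/min → bracket < 35 mL/min.
35% of 120 mg = 42 mg → 40 mg

40 mg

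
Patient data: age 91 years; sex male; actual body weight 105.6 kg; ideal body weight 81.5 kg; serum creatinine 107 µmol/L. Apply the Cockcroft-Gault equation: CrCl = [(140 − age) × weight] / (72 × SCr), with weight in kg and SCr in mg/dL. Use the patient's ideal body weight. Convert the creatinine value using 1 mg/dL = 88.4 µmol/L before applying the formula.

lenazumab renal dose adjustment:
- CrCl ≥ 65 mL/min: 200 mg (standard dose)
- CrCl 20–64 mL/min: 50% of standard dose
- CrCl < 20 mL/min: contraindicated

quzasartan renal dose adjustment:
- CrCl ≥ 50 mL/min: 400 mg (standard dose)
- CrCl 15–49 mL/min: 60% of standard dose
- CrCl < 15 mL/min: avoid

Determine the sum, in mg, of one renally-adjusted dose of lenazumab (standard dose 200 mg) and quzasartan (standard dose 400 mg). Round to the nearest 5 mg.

SCr = 107 / 88.4 = 1.21 mg/dL
CrCl = (140 − 91) × 81.5 / (72 × 1.21) = 3993.5 / 87.12 ≈ 45.8 mL/min
CrCl ≈ 46 mL/min.
lenazumab: 20–64 mL/min → 50% of 200 mg = 100 mg.
quzasartan: 15–49 mL/min → 60% of 400 mg = 240 mg.
Total = 100 + 240 = 340 mg.

340 mg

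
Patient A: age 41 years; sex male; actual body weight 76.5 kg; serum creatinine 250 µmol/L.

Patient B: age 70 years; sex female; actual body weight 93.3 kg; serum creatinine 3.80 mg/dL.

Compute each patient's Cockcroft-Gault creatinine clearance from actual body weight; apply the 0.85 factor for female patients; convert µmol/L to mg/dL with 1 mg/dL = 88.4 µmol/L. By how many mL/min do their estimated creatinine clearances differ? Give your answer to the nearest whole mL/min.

17 mL/min

Patient A: SCr = 250 / 88.4 = 2.828 mg/dL
Patient A: CrCl = (140 − 41) × 76.5 / (72 × 2.828) = 7573.5 / 203.62 ≈ 37.2 mL/min
Patient B: CrCl = (140 − 70) × 93.3 / (72 × 3.8) × 0.85 = 6531.0 / 273.60 × 0.85 ≈ 20.3 mL/min
|37.2 − 20.3| = 16.9 mL/min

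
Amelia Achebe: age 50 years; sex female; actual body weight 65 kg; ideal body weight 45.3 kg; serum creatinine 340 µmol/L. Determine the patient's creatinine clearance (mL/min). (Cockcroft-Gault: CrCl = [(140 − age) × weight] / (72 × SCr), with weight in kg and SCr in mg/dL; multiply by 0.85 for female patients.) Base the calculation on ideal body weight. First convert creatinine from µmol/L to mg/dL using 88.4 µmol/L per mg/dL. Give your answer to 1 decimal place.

SCr = 340 / 88.4 = 3.846 mg/dL
CrCl = (140 − 50) × 45.3 / (72 × 3.846) × 0.85 = 4077.0 / 276.91 × 0.85 ≈ 12.5 mL/min

12.5 mL/min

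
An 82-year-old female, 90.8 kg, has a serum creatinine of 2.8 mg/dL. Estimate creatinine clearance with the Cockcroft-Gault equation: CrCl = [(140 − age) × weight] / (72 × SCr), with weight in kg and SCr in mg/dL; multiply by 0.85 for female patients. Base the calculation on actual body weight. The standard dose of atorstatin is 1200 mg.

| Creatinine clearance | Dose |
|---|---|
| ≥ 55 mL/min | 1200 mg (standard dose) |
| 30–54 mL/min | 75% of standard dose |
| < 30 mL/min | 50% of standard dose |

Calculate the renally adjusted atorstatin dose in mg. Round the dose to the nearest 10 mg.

600 mg

CrCl = (140 − 82) × 90.8 / (72 × 2.8) × 0.85 = 5266.4 / 201.60 × 0.85 ≈ 22.2 mL/min
CrCl ≈ 22 mL/min → bracket < 30 mL/min.
50% of 1200 mg = 600 mg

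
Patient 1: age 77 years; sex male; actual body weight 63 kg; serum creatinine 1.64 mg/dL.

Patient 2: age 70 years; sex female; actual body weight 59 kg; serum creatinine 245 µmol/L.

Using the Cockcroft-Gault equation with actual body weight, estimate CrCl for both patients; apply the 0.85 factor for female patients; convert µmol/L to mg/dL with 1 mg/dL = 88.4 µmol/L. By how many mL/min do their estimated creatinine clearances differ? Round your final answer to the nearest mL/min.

Patient 1: CrCl = (140 − 77) × 63 / (72 × 1.64) = 3969.0 / 118.08 ≈ 33.6 mL/min
Patient 2: SCr = 245 / 88.4 = 2.771 mg/dL
Patient 2: CrCl = (140 − 70) × 59 / (72 × 2.771) × 0.85 = 4130.0 / 199.51 × 0.85 ≈ 17.6 mL/min
|33.6 − 17.6| = 16.0 mL/min

16 mL/min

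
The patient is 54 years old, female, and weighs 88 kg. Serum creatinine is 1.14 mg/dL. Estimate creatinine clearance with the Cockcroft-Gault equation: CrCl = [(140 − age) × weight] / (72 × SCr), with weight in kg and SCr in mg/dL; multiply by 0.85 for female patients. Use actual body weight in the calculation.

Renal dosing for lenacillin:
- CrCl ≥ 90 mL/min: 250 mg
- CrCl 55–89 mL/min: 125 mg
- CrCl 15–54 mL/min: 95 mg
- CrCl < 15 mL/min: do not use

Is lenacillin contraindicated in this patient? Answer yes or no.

CrCl = (140 − 54) × 88 / (72 × 1.14) × 0.85 = 7568.0 / 82.08 × 0.85 ≈ 78.4 mL/min
CrCl ≈ 78 mL/min, which is ≥ 15 mL/min.

no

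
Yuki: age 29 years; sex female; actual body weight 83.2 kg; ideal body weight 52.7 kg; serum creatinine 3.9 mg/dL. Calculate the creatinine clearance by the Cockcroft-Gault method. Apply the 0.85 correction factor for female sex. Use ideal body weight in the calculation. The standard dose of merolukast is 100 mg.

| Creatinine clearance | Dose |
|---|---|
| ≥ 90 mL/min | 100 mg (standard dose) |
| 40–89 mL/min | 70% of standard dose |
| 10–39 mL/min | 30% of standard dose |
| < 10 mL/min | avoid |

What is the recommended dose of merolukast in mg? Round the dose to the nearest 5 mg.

30 mg

CrCl = (140 − 29) × 52.7 / (72 × 3.9) × 0.85 = 5849.7 / 280.80 × 0.85 ≈ 17.7 mL/min
CrCl ≈ 18 mL/min → bracket 10–39 mL/min.
30% of 100 mg = 30 mg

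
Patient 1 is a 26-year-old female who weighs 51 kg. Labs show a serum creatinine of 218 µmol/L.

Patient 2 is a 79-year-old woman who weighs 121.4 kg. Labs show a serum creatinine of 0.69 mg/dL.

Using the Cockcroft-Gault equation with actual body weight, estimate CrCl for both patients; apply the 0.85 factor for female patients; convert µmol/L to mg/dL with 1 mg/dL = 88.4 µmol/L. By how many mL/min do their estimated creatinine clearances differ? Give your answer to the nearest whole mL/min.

99 mL/min

Patient 1: SCr = 218 / 88.4 = 2.466 mg/dL
Patient 1: CrCl = (140 − 26) × 51 / (72 × 2.466) × 0.85 = 5814.0 / 177.55 × 0.85 ≈ 27.8 mL/min
Patient 2: CrCl = (140 − 79) × 121.4 / (72 × 0.69) × 0.85 = 7405.4 / 49.68 × 0.85 ≈ 126.7 mL/min
|27.8 − 126.7| = 98.9 mL/min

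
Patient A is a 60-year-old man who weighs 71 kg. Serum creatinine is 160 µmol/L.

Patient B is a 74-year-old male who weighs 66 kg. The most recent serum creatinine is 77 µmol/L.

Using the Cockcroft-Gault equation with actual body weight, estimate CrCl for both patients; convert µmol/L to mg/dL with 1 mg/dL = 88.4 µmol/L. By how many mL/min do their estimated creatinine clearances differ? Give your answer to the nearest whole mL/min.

26 mL/min

Patient A: SCr = 160 / 88.4 = 1.81 mg/dL
Patient A: CrCl = (140 − 60) × 71 / (72 × 1.81) = 5680.0 / 130.32 ≈ 43.6 mL/min
Patient B: SCr = 77 / 88.4 = 0.871 mg/dL
Patient B: CrCl = (140 − 74) × 66 / (72 × 0.871) = 4356.0 / 62.71 ≈ 69.5 mL/min
|43.6 − 69.5| = 25.9 mL/min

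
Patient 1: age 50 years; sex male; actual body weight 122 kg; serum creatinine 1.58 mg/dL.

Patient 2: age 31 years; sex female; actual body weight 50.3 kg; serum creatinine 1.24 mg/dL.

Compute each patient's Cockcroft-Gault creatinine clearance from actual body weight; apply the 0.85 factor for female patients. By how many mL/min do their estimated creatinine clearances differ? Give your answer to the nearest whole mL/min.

Patient 1: CrCl = (140 − 50) × 122 / (72 × 1.58) = 10980.0 / 113.76 ≈ 96.5 mL/min
Patient 2: CrCl = (140 − 31) × 50.3 / (72 × 1.24) × 0.85 = 5482.7 / 89.28 × 0.85 ≈ 52.2 mL/min
|96.5 − 52.2| = 44.3 mL/min

44 mL/min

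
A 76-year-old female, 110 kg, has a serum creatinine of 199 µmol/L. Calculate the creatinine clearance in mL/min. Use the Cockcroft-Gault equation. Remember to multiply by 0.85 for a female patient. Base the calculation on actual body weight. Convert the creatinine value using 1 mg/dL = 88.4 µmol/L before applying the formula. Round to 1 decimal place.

SCr = 199 / 88.4 = 2.251 mg/dL
CrCl = (140 − 76) × 110 / (72 × 2.251) × 0.85 = 7040.0 / 162.07 × 0.85 ≈ 36.9 mL/min

36.9 mL/min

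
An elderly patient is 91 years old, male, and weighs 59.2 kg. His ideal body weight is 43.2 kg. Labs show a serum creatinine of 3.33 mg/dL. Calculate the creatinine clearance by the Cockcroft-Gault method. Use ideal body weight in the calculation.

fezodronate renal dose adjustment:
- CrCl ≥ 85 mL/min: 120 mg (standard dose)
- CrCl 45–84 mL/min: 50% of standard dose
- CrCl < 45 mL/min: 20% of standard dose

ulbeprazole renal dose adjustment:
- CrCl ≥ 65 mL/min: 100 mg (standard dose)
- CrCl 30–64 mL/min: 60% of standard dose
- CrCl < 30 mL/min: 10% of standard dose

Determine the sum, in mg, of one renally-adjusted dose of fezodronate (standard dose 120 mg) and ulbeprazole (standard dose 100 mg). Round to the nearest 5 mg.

CrCl = (140 − 91) × 43.2 / (72 × 3.33) = 2116.8 / 239.76 ≈ 8.8 mL/min
CrCl ≈ 9 mL/min.
fezodronate: < 45 mL/min → 20% of 120 mg = 24 mg.
ulbeprazole: < 30 mL/min → 10% of 100 mg = 10 mg.
Total = 24 + 10 = 34 mg.

35 mg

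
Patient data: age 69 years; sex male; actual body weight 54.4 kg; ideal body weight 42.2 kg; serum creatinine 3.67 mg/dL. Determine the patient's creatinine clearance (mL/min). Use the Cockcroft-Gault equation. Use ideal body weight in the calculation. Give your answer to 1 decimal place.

CrCl = (140 − 69) × 42.2 / (72 × 3.67) = 2996.2 / 264.24 ≈ 11.3 mL/min

11.3 mL/min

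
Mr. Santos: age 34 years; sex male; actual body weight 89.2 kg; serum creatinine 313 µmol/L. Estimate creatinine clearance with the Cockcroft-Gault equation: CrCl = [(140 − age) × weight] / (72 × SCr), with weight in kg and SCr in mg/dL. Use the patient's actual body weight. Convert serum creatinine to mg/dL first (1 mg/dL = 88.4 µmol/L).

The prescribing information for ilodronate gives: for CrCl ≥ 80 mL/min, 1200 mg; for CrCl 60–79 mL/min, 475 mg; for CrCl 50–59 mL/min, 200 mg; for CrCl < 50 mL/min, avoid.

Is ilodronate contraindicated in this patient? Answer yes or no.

yes

SCr = 313 / 88.4 = 3.541 mg/dL
CrCl = (140 − 34) × 89.2 / (72 × 3.541) = 9455.2 / 254.95 ≈ 37.1 mL/min
CrCl ≈ 37 mL/min, which is < 50 mL/min.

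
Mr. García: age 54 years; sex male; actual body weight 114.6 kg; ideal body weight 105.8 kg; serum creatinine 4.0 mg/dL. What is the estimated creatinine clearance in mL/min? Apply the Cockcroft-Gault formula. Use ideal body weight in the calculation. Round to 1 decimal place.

31.6 mL/min

CrCl = (140 − 54) × 105.8 / (72 × 4) = 9098.8 / 288.00 ≈ 31.6 mL/min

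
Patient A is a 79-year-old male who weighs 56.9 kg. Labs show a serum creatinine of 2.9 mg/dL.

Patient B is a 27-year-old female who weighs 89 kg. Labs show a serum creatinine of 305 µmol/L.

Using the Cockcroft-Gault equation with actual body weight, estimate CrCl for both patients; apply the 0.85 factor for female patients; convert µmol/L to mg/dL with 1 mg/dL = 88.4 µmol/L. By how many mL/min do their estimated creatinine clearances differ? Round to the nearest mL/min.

18 mL/min

Patient A: CrCl = (140 − 79) × 56.9 / (72 × 2.9) = 3470.9 / 208.80 ≈ 16.6 mL/min
Patient B: SCr = 305 / 88.4 = 3.45 mg/dL
Patient B: CrCl = (140 − 27) × 89 / (72 × 3.45) × 0.85 = 10057.0 / 248.40 × 0.85 ≈ 34.4 mL/min
|16.6 − 34.4| = 17.8 mL/min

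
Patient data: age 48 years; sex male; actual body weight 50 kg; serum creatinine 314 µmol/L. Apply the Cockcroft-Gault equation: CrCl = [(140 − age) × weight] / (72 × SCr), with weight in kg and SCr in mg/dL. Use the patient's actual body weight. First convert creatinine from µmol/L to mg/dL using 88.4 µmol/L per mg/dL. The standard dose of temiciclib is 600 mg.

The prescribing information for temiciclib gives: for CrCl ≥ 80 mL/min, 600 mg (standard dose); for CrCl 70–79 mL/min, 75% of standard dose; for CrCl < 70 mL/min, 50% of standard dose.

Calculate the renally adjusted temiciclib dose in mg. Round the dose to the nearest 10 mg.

SCr = 314 / 88.4 = 3.552 mg/dL
CrCl = (140 − 48) × 50 / (72 × 3.552) = 4600.0 / 255.74 ≈ 18.0 mL/min
CrCl ≈ 18 mL/min → bracket < 70 mL/min.
50% of 600 mg = 300 mg

300 mg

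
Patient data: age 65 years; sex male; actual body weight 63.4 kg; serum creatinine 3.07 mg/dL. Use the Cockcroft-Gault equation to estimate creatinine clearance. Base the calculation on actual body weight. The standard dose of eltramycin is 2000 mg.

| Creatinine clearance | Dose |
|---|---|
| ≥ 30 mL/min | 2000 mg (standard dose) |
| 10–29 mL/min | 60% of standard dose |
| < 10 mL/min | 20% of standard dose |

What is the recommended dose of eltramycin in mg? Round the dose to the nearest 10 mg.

1200 mg

CrCl = (140 − 65) × 63.4 / (72 × 3.07) = 4755.0 / 221.04 ≈ 21.5 mL/min
CrCl ≈ 22 mL/min → bracket 10–29 mL/min.
60% of 2000 mg = 1200 mg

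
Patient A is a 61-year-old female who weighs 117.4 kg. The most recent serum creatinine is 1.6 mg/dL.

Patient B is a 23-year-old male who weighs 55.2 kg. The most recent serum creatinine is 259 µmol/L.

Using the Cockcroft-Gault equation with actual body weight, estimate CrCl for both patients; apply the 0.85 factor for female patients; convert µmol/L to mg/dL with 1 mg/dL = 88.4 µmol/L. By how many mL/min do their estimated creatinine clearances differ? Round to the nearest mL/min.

Patient A: CrCl = (140 − 61) × 117.4 / (72 × 1.6) × 0.85 = 9274.6 / 115.20 × 0.85 ≈ 68.4 mL/min
Patient B: SCr = 259 / 88.4 = 2.93 mg/dL
Patient B: CrCl = (140 − 23) × 55.2 / (72 × 2.93) = 6458.4 / 210.96 ≈ 30.6 mL/min
|68.4 − 30.6| = 37.8 mL/min

38 mL/min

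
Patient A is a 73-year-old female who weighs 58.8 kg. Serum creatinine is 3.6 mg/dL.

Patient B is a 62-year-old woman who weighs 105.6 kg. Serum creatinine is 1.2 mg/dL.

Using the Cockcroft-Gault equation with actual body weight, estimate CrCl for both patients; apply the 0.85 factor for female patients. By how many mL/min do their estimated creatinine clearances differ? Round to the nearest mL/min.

68 mL/min

Patient A: CrCl = (140 − 73) × 58.8 / (72 × 3.6) × 0.85 = 3939.6 / 259.20 × 0.85 ≈ 12.9 mL/min
Patient B: CrCl = (140 − 62) × 105.6 / (72 × 1.2) × 0.85 = 8236.8 / 86.40 × 0.85 ≈ 81.0 mL/min
|12.9 − 81.0| = 68.1 mL/min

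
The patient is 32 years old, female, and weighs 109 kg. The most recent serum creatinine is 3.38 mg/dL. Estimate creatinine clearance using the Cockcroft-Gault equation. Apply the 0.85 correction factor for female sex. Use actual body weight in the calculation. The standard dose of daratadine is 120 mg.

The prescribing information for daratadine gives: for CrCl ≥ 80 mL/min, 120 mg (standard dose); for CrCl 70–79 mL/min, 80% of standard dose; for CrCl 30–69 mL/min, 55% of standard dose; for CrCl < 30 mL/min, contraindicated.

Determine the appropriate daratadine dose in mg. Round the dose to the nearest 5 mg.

65 mg

CrCl = (140 − 32) × 109 / (72 × 3.38) × 0.85 = 11772.0 / 243.36 × 0.85 ≈ 41.1 mL/min
CrCl ≈ 41 mL/min → bracket 30–69 mL/min.
55% of 120 mg = 66 mg → 65 mg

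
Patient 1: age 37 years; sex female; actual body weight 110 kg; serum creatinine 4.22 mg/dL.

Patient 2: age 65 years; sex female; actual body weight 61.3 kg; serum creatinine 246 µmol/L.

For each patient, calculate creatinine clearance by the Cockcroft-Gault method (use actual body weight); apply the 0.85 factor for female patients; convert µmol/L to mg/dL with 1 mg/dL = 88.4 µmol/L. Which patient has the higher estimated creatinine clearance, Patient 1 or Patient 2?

Patient 1: CrCl = (140 − 37) × 110 / (72 × 4.22) × 0.85 = 11330.0 / 303.84 × 0.85 ≈ 31.7 mL/min
Patient 2: SCr = 246 / 88.4 = 2.783 mg/dL
Patient 2: CrCl = (140 − 65) × 61.3 / (72 × 2.783) × 0.85 = 4597.5 / 200.38 × 0.85 ≈ 19.5 mL/min
31.7 vs 19.5 mL/min → Patient 1 is higher.

Patient 1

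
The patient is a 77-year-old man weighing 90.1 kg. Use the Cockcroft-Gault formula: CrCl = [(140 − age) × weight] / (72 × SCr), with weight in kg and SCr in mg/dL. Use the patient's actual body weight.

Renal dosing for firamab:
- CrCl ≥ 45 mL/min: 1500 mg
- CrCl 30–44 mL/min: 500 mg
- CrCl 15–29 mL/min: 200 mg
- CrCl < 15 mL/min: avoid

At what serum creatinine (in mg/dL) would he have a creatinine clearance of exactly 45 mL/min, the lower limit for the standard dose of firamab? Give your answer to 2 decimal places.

1.75 mg/dL

Standard dose requires CrCl ≥ 45 mL/min.
Set (140 − 77) × 90.1 / (72 × SCr) = 45
SCr = (140 − 77) × 90.1 / (72 × 45) = 1.752 mg/dL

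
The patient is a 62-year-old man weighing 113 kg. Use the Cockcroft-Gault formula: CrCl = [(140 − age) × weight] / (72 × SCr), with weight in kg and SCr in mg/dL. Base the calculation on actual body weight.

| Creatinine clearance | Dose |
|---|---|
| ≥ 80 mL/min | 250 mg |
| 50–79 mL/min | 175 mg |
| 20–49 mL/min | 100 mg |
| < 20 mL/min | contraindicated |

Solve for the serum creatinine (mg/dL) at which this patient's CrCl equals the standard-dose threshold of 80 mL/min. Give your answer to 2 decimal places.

1.53 mg/dL

Standard dose requires CrCl ≥ 80 mL/min.
Set (140 − 62) × 113 / (72 × SCr) = 80
SCr = (140 − 62) × 113 / (72 × 80) = 1.530 mg/dL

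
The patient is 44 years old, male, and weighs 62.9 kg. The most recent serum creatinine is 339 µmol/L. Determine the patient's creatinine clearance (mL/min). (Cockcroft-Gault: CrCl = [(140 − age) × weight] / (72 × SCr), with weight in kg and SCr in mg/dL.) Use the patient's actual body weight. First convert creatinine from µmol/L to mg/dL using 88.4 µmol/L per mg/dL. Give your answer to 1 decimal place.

SCr = 339 / 88.4 = 3.835 mg/dL
CrCl = (140 − 44) × 62.9 / (72 × 3.835) = 6038.4 / 276.12 ≈ 21.9 mL/min

21.9 mL/min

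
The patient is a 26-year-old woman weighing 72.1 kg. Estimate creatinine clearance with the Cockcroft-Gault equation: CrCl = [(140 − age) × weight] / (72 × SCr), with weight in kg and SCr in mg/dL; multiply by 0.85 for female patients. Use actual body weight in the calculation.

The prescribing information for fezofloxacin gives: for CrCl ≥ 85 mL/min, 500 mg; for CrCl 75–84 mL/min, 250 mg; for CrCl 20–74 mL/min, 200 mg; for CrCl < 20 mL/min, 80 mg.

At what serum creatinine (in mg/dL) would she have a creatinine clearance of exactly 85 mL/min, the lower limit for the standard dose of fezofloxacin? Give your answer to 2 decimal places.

1.14 mg/dL

Standard dose requires CrCl ≥ 85 mL/min.
Set (140 − 26) × 72.1 × 0.85 / (72 × SCr) = 85
SCr = (140 − 26) × 72.1 × 0.85 / (72 × 85) = 1.142 mg/dL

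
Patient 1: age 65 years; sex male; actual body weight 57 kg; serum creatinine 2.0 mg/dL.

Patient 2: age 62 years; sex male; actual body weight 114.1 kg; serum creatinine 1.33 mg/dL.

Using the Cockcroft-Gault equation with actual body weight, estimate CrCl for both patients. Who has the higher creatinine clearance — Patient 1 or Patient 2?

Patient 2

Patient 1: CrCl = (140 − 65) × 57 / (72 × 2) = 4275.0 / 144.00 ≈ 29.7 mL/min
Patient 2: CrCl = (140 − 62) × 114.1 / (72 × 1.33) = 8899.8 / 95.76 ≈ 92.9 mL/min
29.7 vs 92.9 mL/min → Patient 2 is higher.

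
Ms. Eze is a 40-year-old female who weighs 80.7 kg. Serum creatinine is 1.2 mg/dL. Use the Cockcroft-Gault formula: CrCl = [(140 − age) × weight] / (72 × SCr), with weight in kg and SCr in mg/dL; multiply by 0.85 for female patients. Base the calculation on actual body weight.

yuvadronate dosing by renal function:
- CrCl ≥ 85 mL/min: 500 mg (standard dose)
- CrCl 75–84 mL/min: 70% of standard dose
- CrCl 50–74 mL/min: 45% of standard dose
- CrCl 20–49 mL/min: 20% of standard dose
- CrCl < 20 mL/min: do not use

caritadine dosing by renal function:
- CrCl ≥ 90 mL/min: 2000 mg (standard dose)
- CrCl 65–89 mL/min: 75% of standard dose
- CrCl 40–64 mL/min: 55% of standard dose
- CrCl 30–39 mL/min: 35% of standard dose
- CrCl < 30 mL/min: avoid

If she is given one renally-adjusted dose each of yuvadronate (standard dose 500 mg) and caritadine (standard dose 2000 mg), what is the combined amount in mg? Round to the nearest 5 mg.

1850 mg

CrCl = (140 − 40) × 80.7 / (72 × 1.2) × 0.85 = 8070.0 / 86.40 × 0.85 ≈ 79.4 mL/min
CrCl ≈ 79 mL/min.
yuvadronate: 75–84 mL/min → 70% of 500 mg = 350 mg.
caritadine: 65–89 mL/min → 75% of 2000 mg = 1500 mg.
Total = 350 + 1500 = 1850 mg.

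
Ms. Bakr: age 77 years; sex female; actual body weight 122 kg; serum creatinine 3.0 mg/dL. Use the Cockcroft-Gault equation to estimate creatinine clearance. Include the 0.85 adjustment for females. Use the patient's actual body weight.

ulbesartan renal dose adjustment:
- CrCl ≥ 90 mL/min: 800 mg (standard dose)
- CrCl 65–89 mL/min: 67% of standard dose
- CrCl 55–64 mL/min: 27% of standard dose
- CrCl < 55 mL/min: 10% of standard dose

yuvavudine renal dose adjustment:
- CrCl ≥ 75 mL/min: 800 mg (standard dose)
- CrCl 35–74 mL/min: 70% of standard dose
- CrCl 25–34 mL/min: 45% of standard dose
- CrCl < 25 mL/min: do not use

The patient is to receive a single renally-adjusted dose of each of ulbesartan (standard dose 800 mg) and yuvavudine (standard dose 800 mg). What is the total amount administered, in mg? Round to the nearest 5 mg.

440 mg

CrCl = (140 − 77) × 122 / (72 × 3) × 0.85 = 7686.0 / 216.00 × 0.85 ≈ 30.2 mL/min
CrCl ≈ 30 mL/min.
ulbesartan: < 55 mL/min → 10% of 800 mg = 80 mg.
yuvavudine: 25–34 mL/min → 45% of 800 mg = 360 mg.
Total = 80 + 360 = 440 mg.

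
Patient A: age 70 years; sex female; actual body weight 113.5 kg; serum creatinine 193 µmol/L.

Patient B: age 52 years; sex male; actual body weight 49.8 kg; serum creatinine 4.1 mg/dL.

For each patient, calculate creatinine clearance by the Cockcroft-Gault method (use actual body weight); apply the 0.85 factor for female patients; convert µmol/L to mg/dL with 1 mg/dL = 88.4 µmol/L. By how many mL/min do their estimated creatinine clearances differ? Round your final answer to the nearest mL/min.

Patient A: SCr = 193 / 88.4 = 2.183 mg/dL
Patient A: CrCl = (140 − 70) × 113.5 / (72 × 2.183) × 0.85 = 7945.0 / 157.18 × 0.85 ≈ 43.0 mL/min
Patient B: CrCl = (140 − 52) × 49.8 / (72 × 4.1) = 4382.4 / 295.20 ≈ 14.8 mL/min
|43.0 − 14.8| = 28.2 mL/min

28 mL/min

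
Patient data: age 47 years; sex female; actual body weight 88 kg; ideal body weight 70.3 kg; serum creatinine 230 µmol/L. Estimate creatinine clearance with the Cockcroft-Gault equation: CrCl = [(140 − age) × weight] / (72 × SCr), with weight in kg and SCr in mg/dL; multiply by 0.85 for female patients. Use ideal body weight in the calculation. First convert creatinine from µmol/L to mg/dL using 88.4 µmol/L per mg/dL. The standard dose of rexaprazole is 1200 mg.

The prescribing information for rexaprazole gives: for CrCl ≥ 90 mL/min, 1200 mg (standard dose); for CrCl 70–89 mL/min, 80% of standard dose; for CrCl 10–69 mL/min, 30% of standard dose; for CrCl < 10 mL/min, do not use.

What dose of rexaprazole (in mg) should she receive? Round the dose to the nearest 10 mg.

360 mg

SCr = 230 / 88.4 = 2.602 mg/dL
CrCl = (140 − 47) × 70.3 / (72 × 2.602) × 0.85 = 6537.9 / 187.34 × 0.85 ≈ 29.7 mL/min
CrCl ≈ 30 mL/min → bracket 10–69 mL/min.
30% of 1200 mg = 360 mg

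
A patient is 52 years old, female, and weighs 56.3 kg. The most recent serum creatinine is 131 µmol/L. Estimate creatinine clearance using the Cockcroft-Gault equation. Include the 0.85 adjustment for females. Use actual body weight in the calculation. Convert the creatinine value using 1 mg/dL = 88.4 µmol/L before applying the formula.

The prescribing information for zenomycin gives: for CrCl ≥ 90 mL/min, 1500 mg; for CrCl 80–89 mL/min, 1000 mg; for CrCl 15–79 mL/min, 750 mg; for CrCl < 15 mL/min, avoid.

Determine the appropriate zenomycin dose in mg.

750 mg

SCr = 131 / 88.4 = 1.482 mg/dL
CrCl = (140 − 52) × 56.3 / (72 × 1.482) × 0.85 = 4954.4 / 106.70 × 0.85 ≈ 39.5 mL/min
CrCl ≈ 39 mL/min → bracket 15–79 mL/min.
Dose for this bracket: 750 mg.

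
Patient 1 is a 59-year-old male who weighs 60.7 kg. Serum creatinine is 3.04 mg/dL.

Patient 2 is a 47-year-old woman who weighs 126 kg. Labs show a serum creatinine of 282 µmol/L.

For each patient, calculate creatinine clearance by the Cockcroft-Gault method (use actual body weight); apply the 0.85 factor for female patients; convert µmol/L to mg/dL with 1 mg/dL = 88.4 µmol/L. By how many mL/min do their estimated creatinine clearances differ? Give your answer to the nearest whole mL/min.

21 mL/min

Patient 1: CrCl = (140 − 59) × 60.7 / (72 × 3.04) = 4916.7 / 218.88 ≈ 22.5 mL/min
Patient 2: SCr = 282 / 88.4 = 3.19 mg/dL
Patient 2: CrCl = (140 − 47) × 126 / (72 × 3.19) × 0.85 = 11718.0 / 229.68 × 0.85 ≈ 43.4 mL/min
|22.5 − 43.4| = 20.9 mL/min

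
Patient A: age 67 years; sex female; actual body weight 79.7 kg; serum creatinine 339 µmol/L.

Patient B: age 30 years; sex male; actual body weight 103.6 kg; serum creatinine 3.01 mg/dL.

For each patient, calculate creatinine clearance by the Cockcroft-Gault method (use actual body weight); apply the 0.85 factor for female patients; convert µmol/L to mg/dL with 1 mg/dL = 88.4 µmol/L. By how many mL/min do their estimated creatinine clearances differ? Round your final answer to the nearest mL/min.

Patient A: SCr = 339 / 88.4 = 3.835 mg/dL
Patient A: CrCl = (140 − 67) × 79.7 / (72 × 3.835) × 0.85 = 5818.1 / 276.12 × 0.85 ≈ 17.9 mL/min
Patient B: CrCl = (140 − 30) × 103.6 / (72 × 3.01) = 11396.0 / 216.72 ≈ 52.6 mL/min
|17.9 − 52.6| = 34.7 mL/min

35 mL/min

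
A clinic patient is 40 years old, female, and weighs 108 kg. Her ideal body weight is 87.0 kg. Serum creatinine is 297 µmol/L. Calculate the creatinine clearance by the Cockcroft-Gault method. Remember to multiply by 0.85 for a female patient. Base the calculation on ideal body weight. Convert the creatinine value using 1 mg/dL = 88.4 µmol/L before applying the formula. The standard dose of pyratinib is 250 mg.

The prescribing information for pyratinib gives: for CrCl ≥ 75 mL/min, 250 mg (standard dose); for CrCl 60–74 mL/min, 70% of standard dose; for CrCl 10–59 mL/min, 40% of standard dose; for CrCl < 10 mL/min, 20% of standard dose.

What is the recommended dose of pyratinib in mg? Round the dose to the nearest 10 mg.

100 mg

SCr = 297 / 88.4 = 3.36 mg/dL
CrCl = (140 − 40) × 87 / (72 × 3.36) × 0.85 = 8700.0 / 241.92 × 0.85 ≈ 30.6 mL/min
CrCl ≈ 31 mL/min → bracket 10–59 mL/min.
40% of 250 mg = 100 mg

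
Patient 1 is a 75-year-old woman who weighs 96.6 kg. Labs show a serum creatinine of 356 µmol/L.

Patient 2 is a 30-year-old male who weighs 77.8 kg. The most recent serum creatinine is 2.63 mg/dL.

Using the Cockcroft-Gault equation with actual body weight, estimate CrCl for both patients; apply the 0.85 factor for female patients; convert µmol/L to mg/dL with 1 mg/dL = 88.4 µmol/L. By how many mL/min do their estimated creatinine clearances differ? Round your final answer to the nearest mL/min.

27 mL/min

Patient 1: SCr = 356 / 88.4 = 4.027 mg/dL
Patient 1: CrCl = (140 − 75) × 96.6 / (72 × 4.027) × 0.85 = 6279.0 / 289.94 × 0.85 ≈ 18.4 mL/min
Patient 2: CrCl = (140 − 30) × 77.8 / (72 × 2.63) = 8558.0 / 189.36 ≈ 45.2 mL/min
|18.4 − 45.2| = 26.8 mL/min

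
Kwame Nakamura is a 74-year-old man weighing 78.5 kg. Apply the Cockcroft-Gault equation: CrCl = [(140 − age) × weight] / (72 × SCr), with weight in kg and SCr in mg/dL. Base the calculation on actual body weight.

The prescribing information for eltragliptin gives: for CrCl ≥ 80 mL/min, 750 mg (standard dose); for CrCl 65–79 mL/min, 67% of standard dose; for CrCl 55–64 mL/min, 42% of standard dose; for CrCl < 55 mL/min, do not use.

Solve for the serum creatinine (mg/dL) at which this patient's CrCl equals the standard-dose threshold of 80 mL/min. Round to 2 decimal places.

0.90 mg/dL

Standard dose requires CrCl ≥ 80 mL/min.
Set (140 − 74) × 78.5 / (72 × SCr) = 80
SCr = (140 − 74) × 78.5 / (72 × 80) = 0.899 mg/dL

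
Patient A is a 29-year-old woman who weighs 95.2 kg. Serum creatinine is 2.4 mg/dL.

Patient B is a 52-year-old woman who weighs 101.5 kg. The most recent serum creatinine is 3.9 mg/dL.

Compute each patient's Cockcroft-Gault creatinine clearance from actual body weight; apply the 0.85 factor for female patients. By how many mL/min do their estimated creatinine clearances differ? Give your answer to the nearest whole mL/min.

Patient A: CrCl = (140 − 29) × 95.2 / (72 × 2.4) × 0.85 = 10567.2 / 172.80 × 0.85 ≈ 52.0 mL/min
Patient B: CrCl = (140 − 52) × 101.5 / (72 × 3.9) × 0.85 = 8932.0 / 280.80 × 0.85 ≈ 27.0 mL/min
|52.0 − 27.0| = 25.0 mL/min

25 mL/min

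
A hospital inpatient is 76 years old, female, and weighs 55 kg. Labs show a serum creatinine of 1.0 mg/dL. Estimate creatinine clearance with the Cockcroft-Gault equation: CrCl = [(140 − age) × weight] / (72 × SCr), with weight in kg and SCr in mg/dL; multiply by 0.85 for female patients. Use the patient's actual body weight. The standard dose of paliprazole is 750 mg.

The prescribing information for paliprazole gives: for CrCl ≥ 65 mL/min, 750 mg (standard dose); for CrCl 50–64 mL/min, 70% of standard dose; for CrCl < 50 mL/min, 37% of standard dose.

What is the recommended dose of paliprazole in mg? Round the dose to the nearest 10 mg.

280 mg

CrCl = (140 − 76) × 55 / (72 × 1) × 0.85 = 3520.0 / 72.00 × 0.85 ≈ 41.6 mL/min
CrCl ≈ 42 mL/min → bracket < 50 mL/min.
37% of 750 mg = 277.5 mg → 280 mg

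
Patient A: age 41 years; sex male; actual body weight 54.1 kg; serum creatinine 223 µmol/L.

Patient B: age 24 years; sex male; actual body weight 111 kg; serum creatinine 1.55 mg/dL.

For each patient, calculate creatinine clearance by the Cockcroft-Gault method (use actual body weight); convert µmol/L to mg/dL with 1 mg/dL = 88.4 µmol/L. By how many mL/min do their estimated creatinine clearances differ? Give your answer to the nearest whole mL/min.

Patient A: SCr = 223 / 88.4 = 2.523 mg/dL
Patient A: CrCl = (140 − 41) × 54.1 / (72 × 2.523) = 5355.9 / 181.66 ≈ 29.5 mL/min
Patient B: CrCl = (140 − 24) × 111 / (72 × 1.55) = 12876.0 / 111.60 ≈ 115.4 mL/min
|29.5 − 115.4| = 85.9 mL/min

86 mL/min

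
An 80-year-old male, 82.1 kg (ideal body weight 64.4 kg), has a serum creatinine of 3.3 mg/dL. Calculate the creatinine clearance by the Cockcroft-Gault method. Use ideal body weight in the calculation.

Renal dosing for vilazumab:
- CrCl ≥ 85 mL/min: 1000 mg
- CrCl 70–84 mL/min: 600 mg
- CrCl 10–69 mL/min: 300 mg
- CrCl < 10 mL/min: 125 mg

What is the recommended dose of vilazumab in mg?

300 mg

CrCl = (140 − 80) × 64.4 / (72 × 3.3) = 3864.0 / 237.60 ≈ 16.3 mL/min
CrCl ≈ 16 mL/min → bracket 10–69 mL/min.
Dose for this bracket: 300 mg.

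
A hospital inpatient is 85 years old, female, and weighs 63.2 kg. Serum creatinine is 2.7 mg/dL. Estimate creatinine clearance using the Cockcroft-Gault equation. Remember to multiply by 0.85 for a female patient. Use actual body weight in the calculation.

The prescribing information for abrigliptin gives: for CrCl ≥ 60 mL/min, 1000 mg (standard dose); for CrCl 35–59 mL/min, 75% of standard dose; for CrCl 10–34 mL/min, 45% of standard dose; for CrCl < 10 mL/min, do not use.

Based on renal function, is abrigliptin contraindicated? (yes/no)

CrCl = (140 − 85) × 63.2 / (72 × 2.7) × 0.85 = 3476.0 / 194.40 × 0.85 ≈ 15.2 mL/min
CrCl ≈ 15 mL/min, which is ≥ 10 mL/min.

no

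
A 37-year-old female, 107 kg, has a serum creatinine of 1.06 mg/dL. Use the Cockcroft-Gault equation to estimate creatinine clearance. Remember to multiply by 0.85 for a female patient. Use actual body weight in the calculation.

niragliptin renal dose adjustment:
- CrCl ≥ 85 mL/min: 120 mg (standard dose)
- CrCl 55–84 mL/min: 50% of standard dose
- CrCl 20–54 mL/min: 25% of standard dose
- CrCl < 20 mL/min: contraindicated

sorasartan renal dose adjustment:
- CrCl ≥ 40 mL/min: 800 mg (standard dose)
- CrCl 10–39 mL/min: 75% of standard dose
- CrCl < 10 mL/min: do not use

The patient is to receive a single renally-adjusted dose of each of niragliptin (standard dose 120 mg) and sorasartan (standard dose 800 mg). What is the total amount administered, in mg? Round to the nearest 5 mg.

CrCl = (140 − 37) × 107 / (72 × 1.06) × 0.85 = 11021.0 / 76.32 × 0.85 ≈ 122.7 mL/min
CrCl ≈ 123 mL/min.
niragliptin: ≥ 85 mL/min → 100% of 120 mg = 120 mg.
sorasartan: ≥ 40 mL/min → 100% of 800 mg = 800 mg.
Total = 120 + 800 = 920 mg.

920 mg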